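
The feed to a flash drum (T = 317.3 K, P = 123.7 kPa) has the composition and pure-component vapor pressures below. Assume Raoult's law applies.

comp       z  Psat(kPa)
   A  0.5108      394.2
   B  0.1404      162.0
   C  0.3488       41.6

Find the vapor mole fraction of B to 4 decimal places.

Raoult's law: Kᵢ = Pᵢˢᵃᵗ/P = Pᵢˢᵃᵗ/123.7.
  K_A = 394.2/123.7 = 3.186742, K_B = 162.0/123.7 = 1.309620, K_C = 41.6/123.7 = 0.336297
Rachford–Rice: g(β) = Σ zᵢ(Kᵢ−1)/(1+β(Kᵢ−1)) = 0.
Feasibility: ΣzᵢKᵢ = 1.9290, Σzᵢ/Kᵢ = 1.3047 — both > 1, two phases present.
Iterate (Newton) starting at β = 0.5:
  β = 0.5000: g = 0.22475, g' = -0.9116 → β = 0.7465
  β = 0.7465: g = 0.00078, g' = -0.9650 → β = 0.7473
Converged at β = 0.7473.
Compositions from xᵢ = zᵢ/(1+β(Kᵢ−1)), yᵢ = Kᵢxᵢ:
  A: x = 0.1939, y = 0.6179
  B: x = 0.1140, y = 0.1493
  C: x = 0.6921, y = 0.2327

y_B = 0.1493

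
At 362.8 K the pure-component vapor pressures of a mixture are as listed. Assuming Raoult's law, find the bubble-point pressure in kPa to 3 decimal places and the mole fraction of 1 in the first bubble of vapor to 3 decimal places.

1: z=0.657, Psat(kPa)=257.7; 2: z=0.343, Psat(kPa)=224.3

At the bubble point ψ → 0, so ΣzᵢKᵢ = 1 with Kᵢ = Pᵢˢᵃᵗ/P ⇒ P = ΣzᵢPᵢˢᵃᵗ.
P = 0.657·257.7 + 0.343·224.3 = 246.244 kPa
yᵢ = zᵢPᵢˢᵃᵗ/P ⇒ y_1 = 0.657·257.7/246.244 = 0.688

Pbub = 246.244 kPa, y_1 = 0.688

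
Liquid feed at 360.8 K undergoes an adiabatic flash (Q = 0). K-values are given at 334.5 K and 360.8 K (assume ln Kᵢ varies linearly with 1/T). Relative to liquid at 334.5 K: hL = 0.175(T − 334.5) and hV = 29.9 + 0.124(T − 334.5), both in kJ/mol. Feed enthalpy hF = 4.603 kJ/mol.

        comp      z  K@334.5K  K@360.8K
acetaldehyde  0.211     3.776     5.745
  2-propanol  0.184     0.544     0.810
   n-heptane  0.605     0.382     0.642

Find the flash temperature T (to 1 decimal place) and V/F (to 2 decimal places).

T = 338.8 K, V/F = 0.13

Adiabatic flash: solve Rachford–Rice at each trial T, then check hF = ψ·hV(T) + (1−ψ)·hL(T).
  T = 334.5 K: K = (3.776, 0.544, 0.382), RR gives ψ = 0.079, H_out = 2.368 kJ/mol
  T = 360.8 K: K = (5.745, 0.810, 0.642), RR gives ψ = 0.490, H_out = 18.591 kJ/mol
  T = 347.6 K: K = (4.691, 0.668, 0.500), RR gives ψ = 0.243, H_out = 9.383 kJ/mol
  T = 341.1 K: K = (4.221, 0.605, 0.438), RR gives ψ = 0.158, H_out = 5.826 kJ/mol
  T = 337.8 K: K = (3.994, 0.574, 0.410), RR gives ψ = 0.118, H_out = 4.093 kJ/mol
  T = 339.5 K: K = (4.110, 0.590, 0.424), RR gives ψ = 0.139, H_out = 4.983 kJ/mol
Linear interpolation between T = 337.8 (H_out = 4.093) and T = 339.5 (H_out = 4.983) on hF = 4.603 gives T ≈ 338.8 K, at which ψ = 0.13.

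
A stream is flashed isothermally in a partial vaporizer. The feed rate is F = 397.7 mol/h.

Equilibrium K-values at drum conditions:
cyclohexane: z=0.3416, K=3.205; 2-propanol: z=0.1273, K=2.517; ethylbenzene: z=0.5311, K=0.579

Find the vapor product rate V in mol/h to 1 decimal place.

Material balance + equilibrium reduce to Σ zᵢ(Kᵢ−1)/(1+ψ(Kᵢ−1)) = 0.
Feasibility: ΣzᵢKᵢ = 1.7227, Σzᵢ/Kᵢ = 1.0744 — both > 1, two phases present.
Iterate (Newton) starting at ψ = 0.5:
  ψ = 0.5000: g = 0.18486, g' = -0.6215 → ψ = 0.7975
  ψ = 0.7975: g = 0.02386, g' = -0.4916 → ψ = 0.8460
  ψ = 0.8460: g = 0.00016, g' = -0.4856 → ψ = 0.8463
Converged at ψ = 0.8463.
Then V = ψ·F = 0.8463·397.7 = 336.6 mol/h and L = F − V = 61.1 mol/h.

V = 336.6 mol/h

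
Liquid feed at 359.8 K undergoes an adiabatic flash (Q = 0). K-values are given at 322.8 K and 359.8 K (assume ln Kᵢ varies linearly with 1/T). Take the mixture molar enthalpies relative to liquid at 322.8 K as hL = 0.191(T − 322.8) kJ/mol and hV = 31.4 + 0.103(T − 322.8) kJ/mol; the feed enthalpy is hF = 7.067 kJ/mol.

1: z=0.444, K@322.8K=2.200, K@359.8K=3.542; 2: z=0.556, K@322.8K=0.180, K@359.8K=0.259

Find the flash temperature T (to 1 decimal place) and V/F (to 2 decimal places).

T = 331.4 K, V/F = 0.18

Adiabatic flash: solve Rachford–Rice at each trial T, then check hF = ψ·hV(T) + (1−ψ)·hL(T).
  T = 322.8 K: K = (2.200, 0.180), RR gives ψ = 0.078, H_out = 2.453 kJ/mol
  T = 359.8 K: K = (3.542, 0.259), RR gives ψ = 0.380, H_out = 17.775 kJ/mol
  T = 341.3 K: K = (2.828, 0.218), RR gives ψ = 0.264, H_out = 11.382 kJ/mol
  T = 332.1 K: K = (2.505, 0.199), RR gives ψ = 0.185, H_out = 7.422 kJ/mol
  T = 327.5 K: K = (2.351, 0.189), RR gives ψ = 0.136, H_out = 5.119 kJ/mol
  T = 329.8 K: K = (2.427, 0.194), RR gives ψ = 0.161, H_out = 6.303 kJ/mol
Linear interpolation between T = 329.8 (H_out = 6.303) and T = 332.1 (H_out = 7.422) on hF = 7.067 gives T ≈ 331.4 K, at which ψ = 0.18.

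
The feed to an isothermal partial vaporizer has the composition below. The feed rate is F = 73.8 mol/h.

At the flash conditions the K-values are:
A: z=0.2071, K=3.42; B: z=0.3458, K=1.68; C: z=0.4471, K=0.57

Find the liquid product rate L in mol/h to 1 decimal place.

L = 9.2 mol/h

Rachford–Rice: g(ψ) = Σ zᵢ(Kᵢ−1)/(1+ψ(Kᵢ−1)) = 0.
Check two-phase: ΣzᵢKᵢ = 1.5441 > 1 and Σzᵢ/Kᵢ = 1.0508 > 1, so g(0) = 0.5441 > 0 and g(1) = -0.0508 < 0.
Iterate (Newton) starting at ψ = 0.58:
  ψ = 0.5800: g = 0.12102, g' = -0.4389 → ψ = 0.8557
  ψ = 0.8557: g = 0.00768, g' = -0.3995 → ψ = 0.8749
Converged at ψ = 0.8749.
Then V = ψ·F = 0.8749·73.8 = 64.6 mol/h and L = F − V = 9.2 mol/h.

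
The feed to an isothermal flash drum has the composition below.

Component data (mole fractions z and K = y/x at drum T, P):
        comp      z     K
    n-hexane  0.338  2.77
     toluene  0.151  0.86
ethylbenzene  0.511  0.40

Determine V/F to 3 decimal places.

V/F = 0.293

Newton–Raphson from V/F = 0.5:
  V/F = 0.500: g = -0.1434, g' = -0.677 → V/F = 0.288
  V/F = 0.288: g = 0.0034, g' = -0.736 → V/F = 0.293
Converged at V/F = 0.293.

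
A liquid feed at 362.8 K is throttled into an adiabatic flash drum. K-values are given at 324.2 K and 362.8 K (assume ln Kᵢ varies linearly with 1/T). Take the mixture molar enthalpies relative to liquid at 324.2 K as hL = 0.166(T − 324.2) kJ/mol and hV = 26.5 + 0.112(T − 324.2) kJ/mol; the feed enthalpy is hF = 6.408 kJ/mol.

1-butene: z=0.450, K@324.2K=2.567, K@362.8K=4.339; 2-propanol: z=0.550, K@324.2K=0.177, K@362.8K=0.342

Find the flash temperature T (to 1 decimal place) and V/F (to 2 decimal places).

T = 327.0 K, V/F = 0.23

Adiabatic flash: solve Rachford–Rice at each trial T, then check hF = ψ·hV(T) + (1−ψ)·hL(T).
  T = 324.2 K: K = (2.567, 0.177), RR gives ψ = 0.196, H_out = 5.188 kJ/mol
  T = 362.8 K: K = (4.339, 0.342), RR gives ψ = 0.519, H_out = 19.083 kJ/mol
  T = 343.5 K: K = (3.387, 0.251), RR gives ψ = 0.370, H_out = 12.625 kJ/mol
  T = 333.9 K: K = (2.963, 0.212), RR gives ψ = 0.291, H_out = 9.162 kJ/mol
  T = 329.0 K: K = (2.759, 0.194), RR gives ψ = 0.245, H_out = 7.236 kJ/mol
  T = 326.6 K: K = (2.662, 0.185), RR gives ψ = 0.221, H_out = 6.235 kJ/mol
Linear interpolation between T = 326.6 (H_out = 6.235) and T = 329.0 (H_out = 7.236) on hF = 6.408 gives T ≈ 327.0 K, at which ψ = 0.23.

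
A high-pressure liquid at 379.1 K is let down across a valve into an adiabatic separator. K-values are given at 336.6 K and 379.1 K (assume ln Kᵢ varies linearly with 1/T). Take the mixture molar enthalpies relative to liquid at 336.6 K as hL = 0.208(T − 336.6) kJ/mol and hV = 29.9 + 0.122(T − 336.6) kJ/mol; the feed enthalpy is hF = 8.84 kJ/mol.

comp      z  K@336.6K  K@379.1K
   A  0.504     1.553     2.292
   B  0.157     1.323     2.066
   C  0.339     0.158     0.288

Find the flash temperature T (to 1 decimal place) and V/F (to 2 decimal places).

T = 343.8 K, V/F = 0.25

Adiabatic flash: solve Rachford–Rice at each trial T, then check hF = ψ·hV(T) + (1−ψ)·hL(T).
  T = 336.6 K: K = (1.553, 1.323, 0.158), RR gives ψ = 0.104, H_out = 3.095 kJ/mol
  T = 379.1 K: K = (2.292, 2.066, 0.288), RR gives ψ = 0.654, H_out = 26.000 kJ/mol
  T = 357.9 K: K = (1.909, 1.676, 0.217), RR gives ψ = 0.446, H_out = 16.950 kJ/mol
  T = 347.2 K: K = (1.727, 1.494, 0.186), RR gives ψ = 0.305, H_out = 11.052 kJ/mol
  T = 341.9 K: K = (1.639, 1.407, 0.172), RR gives ψ = 0.215, H_out = 7.446 kJ/mol
  T = 344.5 K: K = (1.682, 1.449, 0.179), RR gives ψ = 0.262, H_out = 9.290 kJ/mol
  T = 343.2 K: K = (1.660, 1.428, 0.175), RR gives ψ = 0.239, H_out = 8.388 kJ/mol
  T = 343.9 K: K = (1.672, 1.439, 0.177), RR gives ψ = 0.251, H_out = 8.879 kJ/mol
Linear interpolation between T = 343.2 (H_out = 8.388) and T = 343.9 (H_out = 8.879) on hF = 8.84 gives T ≈ 343.8 K, at which ψ = 0.25.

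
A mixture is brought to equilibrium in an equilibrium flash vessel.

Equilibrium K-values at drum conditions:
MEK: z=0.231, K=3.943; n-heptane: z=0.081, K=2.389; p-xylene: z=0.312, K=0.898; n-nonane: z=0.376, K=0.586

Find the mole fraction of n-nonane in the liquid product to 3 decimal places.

Iterate (Newton) starting at V/F = 0.5:
  V/F = 0.500: g = 0.1116, g' = -0.488 → V/F = 0.729
  V/F = 0.729: g = 0.0148, g' = -0.377 → V/F = 0.768
  V/F = 0.768: g = 0.0002, g' = -0.367 → V/F = 0.769
Converged at V/F = 0.769.
Compositions from xᵢ = zᵢ/(1+V/F(Kᵢ−1)), yᵢ = Kᵢxᵢ:
  MEK: x = 0.071, y = 0.279
  n-heptane: x = 0.039, y = 0.094
  p-xylene: x = 0.339, y = 0.304
  n-nonane: x = 0.551, y = 0.323

x_n-nonane = 0.551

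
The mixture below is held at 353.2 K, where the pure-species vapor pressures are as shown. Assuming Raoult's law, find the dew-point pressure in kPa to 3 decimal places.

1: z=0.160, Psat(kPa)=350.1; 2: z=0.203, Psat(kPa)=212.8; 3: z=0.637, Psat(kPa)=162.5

Pdew = 187.583 kPa

At the dew point ψ → 1, so Σzᵢ/Kᵢ = 1 with Kᵢ = Pᵢˢᵃᵗ/P ⇒ 1/P = Σzᵢ/Pᵢˢᵃᵗ.
1/P = 0.160/350.1 + 0.203/212.8 + 0.637/162.5 = 0.005331 ⇒ P = 187.583 kPa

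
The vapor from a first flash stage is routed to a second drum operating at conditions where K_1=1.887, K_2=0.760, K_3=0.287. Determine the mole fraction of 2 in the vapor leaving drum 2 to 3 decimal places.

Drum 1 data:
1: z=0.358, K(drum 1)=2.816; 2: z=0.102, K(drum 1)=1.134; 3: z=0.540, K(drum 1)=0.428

Drum 1:
Let ψ₁ = V/F and solve Σ zᵢ(Kᵢ−1)/(1+ψ₁(Kᵢ−1)) = 0.
Check two-phase: ΣzᵢKᵢ = 1.355 > 1 and Σzᵢ/Kᵢ = 1.479 > 1, so g(0) = 0.355 > 0 and g(1) = -0.479 < 0.
Newton–Raphson from ψ₁ = 0.5:
  ψ₁ = 0.500: g = -0.0791, g' = -0.672 → ψ₁ = 0.382
  ψ₁ = 0.382: g = 0.0013, g' = -0.702 → ψ₁ = 0.384
Converged at ψ₁ = 0.384.
Drum-1 compositions:
  1: x = 0.211, y = 0.594
  2: x = 0.097, y = 0.110
  3: x = 0.692, y = 0.296
Drum-2 feed = drum-1 vapor: z₂ = (0.5938, 0.1100, 0.2962).
Drum 2:
Newton iteration, ψ₂⁰ = 0.32:
  ψ₂ = 0.320: g = 0.1080, g' = -0.544 → ψ₂ = 0.519
  ψ₂ = 0.519: g = -0.0046, g' = -0.607 → ψ₂ = 0.511
Converged at ψ₂ = 0.511.
  1: x = 0.409, y = 0.771
  2: x = 0.125, y = 0.095
  3: x = 0.466, y = 0.134

y_2 (drum 2) = 0.095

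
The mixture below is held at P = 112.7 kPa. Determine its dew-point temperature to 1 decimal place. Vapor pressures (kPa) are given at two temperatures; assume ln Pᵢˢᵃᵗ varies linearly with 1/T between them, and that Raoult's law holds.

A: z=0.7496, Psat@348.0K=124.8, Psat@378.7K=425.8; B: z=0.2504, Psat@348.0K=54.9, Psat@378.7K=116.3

T = 352.9 K

Dew-point temperature: Σzᵢ·P/Pᵢˢᵃᵗ(T) = 1. Interpolate ln Pᵢˢᵃᵗ = aᵢ + bᵢ/T.
  T = 348.0 K: ΣzᵢP/Pᵢˢᵃᵗ = 1.1909
  T = 378.7 K: ΣzᵢP/Pᵢˢᵃᵗ = 0.4411
  T = 363.4 K: ΣzᵢP/Pᵢˢᵃᵗ = 0.7036
  T = 355.7 K: ΣzᵢP/Pᵢˢᵃᵗ = 0.9084
  T = 351.9 K: ΣzᵢP/Pᵢˢᵃᵗ = 1.0363
  T = 353.8 K: ΣzᵢP/Pᵢˢᵃᵗ = 0.9698
Interpolating between 351.9 K and 353.8 K gives T ≈ 352.9 K.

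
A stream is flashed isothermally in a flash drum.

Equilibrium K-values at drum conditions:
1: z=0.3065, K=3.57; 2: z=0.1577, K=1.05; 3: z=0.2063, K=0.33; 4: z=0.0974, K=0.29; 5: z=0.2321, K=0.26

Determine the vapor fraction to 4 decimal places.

Rachford–Rice: g(ψ) = Σ zᵢ(Kᵢ−1)/(1+ψ(Kᵢ−1)) = 0.
Check two-phase: ΣzᵢKᵢ = 1.4165 > 1 and Σzᵢ/Kᵢ = 2.0898 > 1, so g(0) = 0.4165 > 0 and g(1) = -1.0898 < 0.
Newton iteration, ψ⁰ = 0.5:
  ψ = 0.5000: g = -0.23527, g' = -1.0358 → ψ = 0.2729
  ψ = 0.2729: g = 0.00068, g' = -1.1136 → ψ = 0.2735
Converged at ψ = 0.2735.

ψ = 0.2735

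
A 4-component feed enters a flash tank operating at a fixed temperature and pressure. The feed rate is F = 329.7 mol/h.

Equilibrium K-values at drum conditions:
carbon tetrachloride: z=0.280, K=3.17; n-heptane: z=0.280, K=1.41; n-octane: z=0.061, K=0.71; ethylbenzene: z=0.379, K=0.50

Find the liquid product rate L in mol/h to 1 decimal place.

L = 87.2 mol/h

Material balance + equilibrium reduce to Σ zᵢ(Kᵢ−1)/(1+ψ(Kᵢ−1)) = 0.
Feasibility: ΣzᵢKᵢ = 1.515, Σzᵢ/Kᵢ = 1.131 — both > 1, two phases present.
Newton iteration, ψ⁰ = 0.5:
  ψ = 0.500: g = 0.1133, g' = -0.511 → ψ = 0.722
  ψ = 0.722: g = 0.0065, g' = -0.468 → ψ = 0.736
Converged at ψ = 0.736.
Then V = ψ·F = 0.7356·329.7 = 242.5 mol/h and L = F − V = 87.2 mol/h.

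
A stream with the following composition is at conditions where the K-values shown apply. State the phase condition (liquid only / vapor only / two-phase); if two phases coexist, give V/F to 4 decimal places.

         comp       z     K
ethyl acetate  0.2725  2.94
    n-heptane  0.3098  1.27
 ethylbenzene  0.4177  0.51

two-phase, V/F = 0.6607

ΣzᵢKᵢ = 1.4076; Σzᵢ/Kᵢ = 1.1556.
Both exceed 1, so a two-phase solution exists.
Material balance + equilibrium reduce to Σ zᵢ(Kᵢ−1)/(1+ψ(Kᵢ−1)) = 0.
Newton iteration, ψ⁰ = 0.5:
  ψ = 0.5000: g = 0.07096, g' = -0.4577 → ψ = 0.6550
  ψ = 0.6550: g = 0.00247, g' = -0.4327 → ψ = 0.6607
Converged at ψ = 0.6607.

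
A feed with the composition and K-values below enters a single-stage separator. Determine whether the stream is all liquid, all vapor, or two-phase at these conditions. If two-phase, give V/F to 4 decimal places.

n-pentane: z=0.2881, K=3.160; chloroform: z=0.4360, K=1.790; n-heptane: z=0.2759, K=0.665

ΣzᵢKᵢ = 1.8743; Σzᵢ/Kᵢ = 0.7496.
Since Σzᵢ/Kᵢ < 1 the mixture is above its dew point — single vapor phase.

all vapor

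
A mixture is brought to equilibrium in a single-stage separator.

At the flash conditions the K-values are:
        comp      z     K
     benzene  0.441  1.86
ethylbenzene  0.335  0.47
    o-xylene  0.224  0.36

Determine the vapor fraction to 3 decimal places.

Material balance + equilibrium reduce to Σ zᵢ(Kᵢ−1)/(1+ψ(Kᵢ−1)) = 0.
g(0) = ΣzᵢKᵢ − 1 = 0.058 and g(1) = 1 − Σzᵢ/Kᵢ = -0.572, so a root lies in (0, 1).
Iterate (Newton) starting at ψ = 0.48:
  ψ = 0.480: g = -0.1766, g' = -0.524 → ψ = 0.143
  ψ = 0.143: g = -0.0121, g' = -0.480 → ψ = 0.118
Converged at ψ = 0.118.

ψ = 0.118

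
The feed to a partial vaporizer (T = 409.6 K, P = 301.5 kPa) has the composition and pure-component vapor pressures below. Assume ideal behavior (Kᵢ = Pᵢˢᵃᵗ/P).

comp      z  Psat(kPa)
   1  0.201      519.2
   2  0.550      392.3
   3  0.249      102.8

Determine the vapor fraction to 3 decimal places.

Raoult's law: Kᵢ = Pᵢˢᵃᵗ/P = Pᵢˢᵃᵗ/301.5.
  K_1 = 519.2/301.5 = 1.72206, K_2 = 392.3/301.5 = 1.30116, K_3 = 102.8/301.5 = 0.34096
Let ψ = V/F and solve Σ zᵢ(Kᵢ−1)/(1+ψ(Kᵢ−1)) = 0.
Feasibility: ΣzᵢKᵢ = 1.147, Σzᵢ/Kᵢ = 1.270 — both > 1, two phases present.
Newton–Raphson from ψ = 0.59:
  ψ = 0.590: g = -0.0261, g' = -0.377 → ψ = 0.521
  ψ = 0.521: g = -0.0012, g' = -0.343 → ψ = 0.517
Converged at ψ = 0.517.

ψ = 0.517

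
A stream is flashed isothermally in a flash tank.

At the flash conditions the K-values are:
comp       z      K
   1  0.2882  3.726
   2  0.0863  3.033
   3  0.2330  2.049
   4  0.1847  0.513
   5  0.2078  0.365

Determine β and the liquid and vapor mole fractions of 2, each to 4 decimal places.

Let β = V/F and solve Σ zᵢ(Kᵢ−1)/(1+β(Kᵢ−1)) = 0.
Feasibility: ΣzᵢKᵢ = 1.9836, Σzᵢ/Kᵢ = 1.1489 — both > 1, two phases present.
Newton iteration, β⁰ = 0.5:
  β = 0.5000: g = 0.26757, g' = -0.8380 → β = 0.8193
  β = 0.8193: g = 0.01553, g' = -0.8145 → β = 0.8384
  β = 0.8384: g = -0.00013, g' = -0.8280 → β = 0.8382
Converged at β = 0.8382.
Compositions from xᵢ = zᵢ/(1+β(Kᵢ−1)), yᵢ = Kᵢxᵢ:
  1: x = 0.0877, y = 0.3269
  2: x = 0.0319, y = 0.0968
  3: x = 0.1240, y = 0.2540
  4: x = 0.3121, y = 0.1601
  5: x = 0.4443, y = 0.1622

β = 0.8382, x_2 = 0.0319, y_2 = 0.0968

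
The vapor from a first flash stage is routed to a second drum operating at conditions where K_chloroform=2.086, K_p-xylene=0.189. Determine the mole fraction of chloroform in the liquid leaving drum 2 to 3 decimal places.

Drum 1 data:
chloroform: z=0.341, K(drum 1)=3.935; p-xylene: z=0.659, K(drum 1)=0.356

Drum 1:
Rachford–Rice: g(ψ₁) = Σ zᵢ(Kᵢ−1)/(1+ψ₁(Kᵢ−1)) = 0.
g(0) = ΣzᵢKᵢ − 1 = 0.576 and g(1) = 1 − Σzᵢ/Kᵢ = -0.938, so a root lies in (0, 1).
Binary case is linear: z₁(K₁−1)(1+ψ₁(K₂−1)) + z₂(K₂−1)(1+ψ₁(K₁−1)) = 0
⇒ ψ₁ = [z₁(K₁−1)+z₂(K₂−1)] / [−(K₁−1)(K₂−1)] = 0.5764/1.8901 = 0.305
Drum-1 compositions:
  chloroform: x = 0.180, y = 0.708
  p-xylene: x = 0.820, y = 0.292
Drum-2 feed = drum-1 vapor: z₂ = (0.7081, 0.2919).
Drum 2:
Let ψ₂ = V/F and solve Σ zᵢ(Kᵢ−1)/(1+ψ₂(Kᵢ−1)) = 0.
Check two-phase: ΣzᵢKᵢ = 1.532 > 1 and Σzᵢ/Kᵢ = 1.884 > 1, so g(0) = 0.532 > 0 and g(1) = -0.884 < 0.
Newton iteration, ψ₂⁰ = 0.5:
  ψ₂ = 0.500: g = 0.1001, g' = -0.894 → ψ₂ = 0.612
  ψ₂ = 0.612: g = -0.0081, g' = -1.058 → ψ₂ = 0.604
Converged at ψ₂ = 0.604.
  chloroform: x = 0.428, y = 0.892
  p-xylene: x = 0.572, y = 0.108

x_chloroform (drum 2) = 0.428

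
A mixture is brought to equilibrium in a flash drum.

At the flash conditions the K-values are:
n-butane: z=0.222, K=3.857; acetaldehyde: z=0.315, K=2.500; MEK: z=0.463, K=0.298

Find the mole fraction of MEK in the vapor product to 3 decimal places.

Material balance + equilibrium reduce to Σ zᵢ(Kᵢ−1)/(1+ψ(Kᵢ−1)) = 0.
Check two-phase: ΣzᵢKᵢ = 1.782 > 1 and Σzᵢ/Kᵢ = 1.737 > 1, so g(0) = 0.782 > 0 and g(1) = -0.737 < 0.
Newton iteration, ψ⁰ = 0.51:
  ψ = 0.510: g = 0.0196, g' = -1.081 → ψ = 0.528
Converged at ψ = 0.528.
Compositions from xᵢ = zᵢ/(1+ψ(Kᵢ−1)), yᵢ = Kᵢxᵢ:
  n-butane: x = 0.088, y = 0.341
  acetaldehyde: x = 0.176, y = 0.439
  MEK: x = 0.736, y = 0.219

y_MEK = 0.219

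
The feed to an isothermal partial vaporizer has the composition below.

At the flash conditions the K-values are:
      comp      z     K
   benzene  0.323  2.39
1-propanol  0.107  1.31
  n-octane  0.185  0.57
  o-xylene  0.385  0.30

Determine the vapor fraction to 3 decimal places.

Rachford–Rice: g(ψ) = Σ zᵢ(Kᵢ−1)/(1+ψ(Kᵢ−1)) = 0.
g(0) = ΣzᵢKᵢ − 1 = 0.133 and g(1) = 1 − Σzᵢ/Kᵢ = -0.825, so a root lies in (0, 1).
Newton iteration, ψ⁰ = 0.5:
  ψ = 0.500: g = -0.2224, g' = -0.727 → ψ = 0.194
  ψ = 0.194: g = -0.0138, g' = -0.690 → ψ = 0.174
Converged at ψ = 0.174.

ψ = 0.174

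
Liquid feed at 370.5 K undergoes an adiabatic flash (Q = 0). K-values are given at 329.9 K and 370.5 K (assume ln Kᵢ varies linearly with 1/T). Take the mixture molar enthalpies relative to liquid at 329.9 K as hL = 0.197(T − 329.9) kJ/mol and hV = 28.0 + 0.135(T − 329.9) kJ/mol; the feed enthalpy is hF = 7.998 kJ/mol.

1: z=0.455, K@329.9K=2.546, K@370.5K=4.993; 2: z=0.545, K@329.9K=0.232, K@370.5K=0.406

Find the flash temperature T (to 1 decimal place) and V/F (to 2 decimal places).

T = 332.2 K, V/F = 0.27

Adiabatic flash: solve Rachford–Rice at each trial T, then check hF = ψ·hV(T) + (1−ψ)·hL(T).
  T = 329.9 K: K = (2.546, 0.232), RR gives ψ = 0.240, H_out = 6.718 kJ/mol
  T = 370.5 K: K = (4.993, 0.406), RR gives ψ = 0.630, H_out = 24.040 kJ/mol
  T = 350.2 K: K = (3.636, 0.312), RR gives ψ = 0.454, H_out = 16.153 kJ/mol
  T = 340.0 K: K = (3.056, 0.270), RR gives ψ = 0.358, H_out = 11.795 kJ/mol
  T = 334.9 K: K = (2.791, 0.250), RR gives ψ = 0.303, H_out = 9.365 kJ/mol
  T = 332.4 K: K = (2.666, 0.241), RR gives ψ = 0.272, H_out = 8.080 kJ/mol
  T = 331.1 K: K = (2.603, 0.236), RR gives ψ = 0.256, H_out = 7.382 kJ/mol
Linear interpolation between T = 331.1 (H_out = 7.382) and T = 332.4 (H_out = 8.080) on hF = 7.998 gives T ≈ 332.2 K, at which ψ = 0.27.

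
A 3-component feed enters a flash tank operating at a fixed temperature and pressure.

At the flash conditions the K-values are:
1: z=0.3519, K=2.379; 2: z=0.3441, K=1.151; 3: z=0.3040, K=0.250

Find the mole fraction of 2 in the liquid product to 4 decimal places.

x_2 = 0.3219

Let ψ = V/F and solve Σ zᵢ(Kᵢ−1)/(1+ψ(Kᵢ−1)) = 0.
Check two-phase: ΣzᵢKᵢ = 1.3092 > 1 and Σzᵢ/Kᵢ = 1.6629 > 1, so g(0) = 0.3092 > 0 and g(1) = -0.6629 < 0.
Iterate (Newton) starting at ψ = 0.5:
  ψ = 0.5000: g = -0.02926, g' = -0.6790 → ψ = 0.4569
  ψ = 0.4569: g = -0.00056, g' = -0.6545 → ψ = 0.4561
Converged at ψ = 0.4561.
Compositions from xᵢ = zᵢ/(1+ψ(Kᵢ−1)), yᵢ = Kᵢxᵢ:
  1: x = 0.2160, y = 0.5139
  2: x = 0.3219, y = 0.3705
  3: x = 0.4620, y = 0.1155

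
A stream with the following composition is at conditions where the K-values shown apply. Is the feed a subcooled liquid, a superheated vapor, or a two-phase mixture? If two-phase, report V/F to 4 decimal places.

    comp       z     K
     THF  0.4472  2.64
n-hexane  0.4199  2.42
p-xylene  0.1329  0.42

ΣzᵢKᵢ = 2.2526; Σzᵢ/Kᵢ = 0.6593.
Since Σzᵢ/Kᵢ < 1 the mixture is above its dew point — single vapor phase.

superheated vapor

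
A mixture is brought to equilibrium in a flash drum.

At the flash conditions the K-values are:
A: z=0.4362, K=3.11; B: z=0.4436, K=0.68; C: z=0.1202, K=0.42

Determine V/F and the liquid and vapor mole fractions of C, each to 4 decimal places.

V/F = 0.8439, x_C = 0.2354, y_C = 0.0989

Rachford–Rice: g(V/F) = Σ zᵢ(Kᵢ−1)/(1+V/F(Kᵢ−1)) = 0.
Check two-phase: ΣzᵢKᵢ = 1.7087 > 1 and Σzᵢ/Kᵢ = 1.0788 > 1, so g(0) = 0.7087 > 0 and g(1) = -0.0788 < 0.
Iterate (Newton) starting at V/F = 0.69:
  V/F = 0.6900: g = 0.07635, g' = -0.5092 → V/F = 0.8400
  V/F = 0.8400: g = 0.00192, g' = -0.4914 → V/F = 0.8439
Converged at V/F = 0.8439.
Compositions from xᵢ = zᵢ/(1+V/F(Kᵢ−1)), yᵢ = Kᵢxᵢ:
  A: x = 0.1569, y = 0.4879
  B: x = 0.6077, y = 0.4132
  C: x = 0.2354, y = 0.0989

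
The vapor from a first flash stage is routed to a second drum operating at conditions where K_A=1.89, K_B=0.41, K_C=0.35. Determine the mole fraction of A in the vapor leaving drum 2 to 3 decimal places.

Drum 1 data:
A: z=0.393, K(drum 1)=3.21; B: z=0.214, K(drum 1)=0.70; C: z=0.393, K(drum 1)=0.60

Drum 1:
Let ψ₁ = V/F and solve Σ zᵢ(Kᵢ−1)/(1+ψ₁(Kᵢ−1)) = 0.
Check two-phase: ΣzᵢKᵢ = 1.647 > 1 and Σzᵢ/Kᵢ = 1.083 > 1, so g(0) = 0.647 > 0 and g(1) = -0.083 < 0.
Newton–Raphson from ψ₁ = 0.32:
  ψ₁ = 0.320: g = 0.2575, g' = -0.765 → ψ₁ = 0.657
  ψ₁ = 0.657: g = 0.0612, g' = -0.465 → ψ₁ = 0.788
  ψ₁ = 0.788: g = 0.0031, g' = -0.422 → ψ₁ = 0.796
Converged at ψ₁ = 0.796.
Drum-1 compositions:
  A: x = 0.142, y = 0.457
  B: x = 0.281, y = 0.197
  C: x = 0.576, y = 0.346
Drum-2 feed = drum-1 vapor: z₂ = (0.4574, 0.1968, 0.3459).
Drum 2:
Material balance + equilibrium reduce to Σ zᵢ(Kᵢ−1)/(1+ψ₂(Kᵢ−1)) = 0.
Check two-phase: ΣzᵢKᵢ = 1.066 > 1 and Σzᵢ/Kᵢ = 1.710 > 1, so g(0) = 0.066 > 0 and g(1) = -0.710 < 0.
Newton iteration, ψ₂⁰ = 0.44:
  ψ₂ = 0.440: g = -0.1791, g' = -0.599 → ψ₂ = 0.141
  ψ₂ = 0.141: g = -0.0123, g' = -0.545 → ψ₂ = 0.118
Converged at ψ₂ = 0.118.
  A: x = 0.414, y = 0.782
  B: x = 0.212, y = 0.087
  C: x = 0.375, y = 0.131

y_A (drum 2) = 0.782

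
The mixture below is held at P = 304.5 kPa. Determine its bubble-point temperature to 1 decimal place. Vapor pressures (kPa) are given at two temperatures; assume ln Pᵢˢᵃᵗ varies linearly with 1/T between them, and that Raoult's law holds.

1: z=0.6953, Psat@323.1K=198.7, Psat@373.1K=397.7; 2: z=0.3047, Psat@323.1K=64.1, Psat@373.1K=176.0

T = 366.9 K

Bubble-point temperature: ΣzᵢPᵢˢᵃᵗ(T) = P. Interpolate ln Pᵢˢᵃᵗ = aᵢ + bᵢ/T.
  T = 323.1 K: ΣzᵢPᵢˢᵃᵗ = 157.69 kPa
  T = 373.1 K: ΣzᵢPᵢˢᵃᵗ = 330.15 kPa
  T = 348.1 K: ΣzᵢPᵢˢᵃᵗ = 233.95 kPa
  T = 360.6 K: ΣzᵢPᵢˢᵃᵗ = 279.48 kPa
  T = 366.9 K: ΣzᵢPᵢˢᵃᵗ = 304.37 kPa
  T = 370.0 K: ΣzᵢPᵢˢᵃᵗ = 317.10 kPa
  T = 368.4 K: ΣzᵢPᵢˢᵃᵗ = 310.49 kPa
Interpolating between 366.9 K and 368.4 K gives T ≈ 366.9 K.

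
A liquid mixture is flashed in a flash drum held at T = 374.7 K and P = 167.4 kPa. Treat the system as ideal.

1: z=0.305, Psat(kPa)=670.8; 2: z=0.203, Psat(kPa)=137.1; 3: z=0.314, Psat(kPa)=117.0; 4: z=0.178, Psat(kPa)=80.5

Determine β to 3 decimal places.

Raoult's law: Kᵢ = Pᵢˢᵃᵗ/P = Pᵢˢᵃᵗ/167.4.
  K_1 = 670.8/167.4 = 4.00717, K_2 = 137.1/167.4 = 0.81900, K_3 = 117.0/167.4 = 0.69892, K_4 = 80.5/167.4 = 0.48088
Material balance + equilibrium reduce to Σ zᵢ(Kᵢ−1)/(1+β(Kᵢ−1)) = 0.
Check two-phase: ΣzᵢKᵢ = 1.694 > 1 and Σzᵢ/Kᵢ = 1.143 > 1, so g(0) = 0.694 > 0 and g(1) = -0.143 < 0.
Newton–Raphson from β = 0.5:
  β = 0.500: g = 0.0899, g' = -0.575 → β = 0.656
  β = 0.656: g = 0.0088, g' = -0.475 → β = 0.675
Converged at β = 0.675.

β = 0.675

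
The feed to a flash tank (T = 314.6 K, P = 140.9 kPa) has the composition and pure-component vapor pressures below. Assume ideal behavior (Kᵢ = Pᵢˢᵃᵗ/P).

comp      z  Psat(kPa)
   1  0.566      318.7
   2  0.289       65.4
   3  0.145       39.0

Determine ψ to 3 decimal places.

ψ = 0.590

Raoult's law: Kᵢ = Pᵢˢᵃᵗ/P = Pᵢˢᵃᵗ/140.9.
  K_1 = 318.7/140.9 = 2.26189, K_2 = 65.4/140.9 = 0.46416, K_3 = 39.0/140.9 = 0.27679
Rachford–Rice: g(ψ) = Σ zᵢ(Kᵢ−1)/(1+ψ(Kᵢ−1)) = 0.
Check two-phase: ΣzᵢKᵢ = 1.455 > 1 and Σzᵢ/Kᵢ = 1.397 > 1, so g(0) = 0.455 > 0 and g(1) = -0.397 < 0.
Iterate (Newton) starting at ψ = 0.55:
  ψ = 0.550: g = 0.0279, g' = -0.690 → ψ = 0.590
Converged at ψ = 0.590.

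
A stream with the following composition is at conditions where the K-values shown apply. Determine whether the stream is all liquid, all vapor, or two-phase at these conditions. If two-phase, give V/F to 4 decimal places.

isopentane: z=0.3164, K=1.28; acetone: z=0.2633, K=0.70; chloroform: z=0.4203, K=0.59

all liquid

ΣzᵢKᵢ = 0.8373; Σzᵢ/Kᵢ = 1.3357.
Since ΣzᵢKᵢ < 1 the mixture is below its bubble point — single liquid phase.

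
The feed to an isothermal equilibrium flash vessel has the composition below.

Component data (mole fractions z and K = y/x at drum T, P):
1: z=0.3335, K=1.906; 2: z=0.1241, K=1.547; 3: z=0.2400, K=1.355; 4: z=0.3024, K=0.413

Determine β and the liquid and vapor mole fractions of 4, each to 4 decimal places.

β = 0.7020, x_4 = 0.5144, y_4 = 0.2124

Rachford–Rice: g(β) = Σ zᵢ(Kᵢ−1)/(1+β(Kᵢ−1)) = 0.
g(0) = ΣzᵢKᵢ − 1 = 0.2777 and g(1) = 1 − Σzᵢ/Kᵢ = -0.1645, so a root lies in (0, 1).
Newton iteration, β⁰ = 0.41:
  β = 0.4100: g = 0.11637, g' = -0.3741 → β = 0.7211
  β = 0.7211: g = -0.00851, g' = -0.4517 → β = 0.7022
  β = 0.7022: g = -0.00009, g' = -0.4426 → β = 0.7020
Converged at β = 0.7020.
Compositions from xᵢ = zᵢ/(1+β(Kᵢ−1)), yᵢ = Kᵢxᵢ:
  1: x = 0.2038, y = 0.3885
  2: x = 0.0897, y = 0.1387
  3: x = 0.1921, y = 0.2603
  4: x = 0.5144, y = 0.2124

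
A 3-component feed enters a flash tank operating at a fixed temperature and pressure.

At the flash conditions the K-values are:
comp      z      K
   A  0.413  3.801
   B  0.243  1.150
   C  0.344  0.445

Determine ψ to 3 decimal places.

ψ = 0.869

Rachford–Rice: g(ψ) = Σ zᵢ(Kᵢ−1)/(1+ψ(Kᵢ−1)) = 0.
Check two-phase: ΣzᵢKᵢ = 2.002 > 1 and Σzᵢ/Kᵢ = 1.093 > 1, so g(0) = 1.002 > 0 and g(1) = -0.093 < 0.
Newton–Raphson from ψ = 0.5:
  ψ = 0.500: g = 0.2516, g' = -0.770 → ψ = 0.827
  ψ = 0.827: g = 0.0286, g' = -0.661 → ψ = 0.870
  ψ = 0.870: g = -0.0003, g' = -0.675 → ψ = 0.869
Converged at ψ = 0.869.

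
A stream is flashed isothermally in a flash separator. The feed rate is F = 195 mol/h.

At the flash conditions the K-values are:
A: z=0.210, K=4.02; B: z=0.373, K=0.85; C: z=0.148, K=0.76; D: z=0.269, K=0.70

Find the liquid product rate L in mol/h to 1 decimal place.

L = 61.3 mol/h

Material balance + equilibrium reduce to Σ zᵢ(Kᵢ−1)/(1+ψ(Kᵢ−1)) = 0.
g(0) = ΣzᵢKᵢ − 1 = 0.462 and g(1) = 1 − Σzᵢ/Kᵢ = -0.070, so a root lies in (0, 1).
Newton–Raphson from ψ = 0.59:
  ψ = 0.590: g = 0.0272, g' = -0.305 → ψ = 0.679
  ψ = 0.679: g = 0.0018, g' = -0.267 → ψ = 0.686
Converged at ψ = 0.686.
Then V = ψ·F = 0.6859·195 = 133.7 mol/h and L = F − V = 61.3 mol/h.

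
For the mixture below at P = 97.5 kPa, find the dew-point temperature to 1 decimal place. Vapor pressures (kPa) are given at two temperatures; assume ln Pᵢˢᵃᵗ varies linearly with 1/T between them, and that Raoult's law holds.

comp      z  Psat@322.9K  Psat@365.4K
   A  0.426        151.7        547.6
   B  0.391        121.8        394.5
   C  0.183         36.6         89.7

Dew-point temperature: Σzᵢ·P/Pᵢˢᵃᵗ(T) = 1. Interpolate ln Pᵢˢᵃᵗ = aᵢ + bᵢ/T.
  T = 322.9 K: ΣzᵢP/Pᵢˢᵃᵗ = 1.0743
  T = 365.4 K: ΣzᵢP/Pᵢˢᵃᵗ = 0.3714
  T = 344.1 K: ΣzᵢP/Pᵢˢᵃᵗ = 0.6099
  T = 333.5 K: ΣzᵢP/Pᵢˢᵃᵗ = 0.8014
  T = 328.2 K: ΣzᵢP/Pᵢˢᵃᵗ = 0.9254
  T = 325.5 K: ΣzᵢP/Pᵢˢᵃᵗ = 0.9978
Interpolating between 322.9 K and 325.5 K gives T ≈ 325.4 K.

T = 325.4 K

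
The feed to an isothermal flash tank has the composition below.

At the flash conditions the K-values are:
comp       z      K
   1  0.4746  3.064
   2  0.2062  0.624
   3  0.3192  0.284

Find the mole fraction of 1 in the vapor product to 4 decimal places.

Rachford–Rice: g(ψ) = Σ zᵢ(Kᵢ−1)/(1+ψ(Kᵢ−1)) = 0.
g(0) = ΣzᵢKᵢ − 1 = 0.6735 and g(1) = 1 − Σzᵢ/Kᵢ = -0.6093, so a root lies in (0, 1).
Newton iteration, ψ⁰ = 0.44:
  ψ = 0.4400: g = 0.08680, g' = -0.9459 → ψ = 0.5318
  ψ = 0.5318: g = 0.00104, g' = -0.9318 → ψ = 0.5329
Converged at ψ = 0.5329.
Compositions from xᵢ = zᵢ/(1+ψ(Kᵢ−1)), yᵢ = Kᵢxᵢ:
  1: x = 0.2260, y = 0.6925
  2: x = 0.2579, y = 0.1609
  3: x = 0.5161, y = 0.1466

y_1 = 0.6925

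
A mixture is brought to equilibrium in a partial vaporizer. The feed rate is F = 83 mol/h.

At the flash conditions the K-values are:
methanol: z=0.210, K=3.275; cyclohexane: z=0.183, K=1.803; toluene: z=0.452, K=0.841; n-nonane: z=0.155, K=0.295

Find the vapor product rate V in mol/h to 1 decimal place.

Let ψ = V/F and solve Σ zᵢ(Kᵢ−1)/(1+ψ(Kᵢ−1)) = 0.
g(0) = ΣzᵢKᵢ − 1 = 0.444 and g(1) = 1 − Σzᵢ/Kᵢ = -0.228, so a root lies in (0, 1).
Newton–Raphson from ψ = 0.5:
  ψ = 0.500: g = 0.0815, g' = -0.495 → ψ = 0.665
Converged at ψ = 0.665.
Then V = ψ·F = 0.6647·83 = 55.2 mol/h and L = F − V = 27.8 mol/h.

V = 55.2 mol/h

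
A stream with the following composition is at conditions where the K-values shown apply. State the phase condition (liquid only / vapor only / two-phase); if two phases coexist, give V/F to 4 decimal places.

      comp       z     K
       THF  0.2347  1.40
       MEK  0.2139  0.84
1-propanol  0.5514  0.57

liquid only

ΣzᵢKᵢ = 0.8226; Σzᵢ/Kᵢ = 1.3897.
Since ΣzᵢKᵢ < 1 the mixture is below its bubble point — single liquid phase.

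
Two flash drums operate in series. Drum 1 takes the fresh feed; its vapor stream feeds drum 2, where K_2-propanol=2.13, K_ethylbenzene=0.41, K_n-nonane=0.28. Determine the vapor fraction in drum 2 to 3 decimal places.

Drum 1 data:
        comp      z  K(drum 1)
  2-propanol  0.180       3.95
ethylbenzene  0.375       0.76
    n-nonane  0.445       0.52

V/F (drum 2) = 0.190

Drum 1:
Newton–Raphson from ψ₁ = 0.5:
  ψ₁ = 0.500: g = -0.1688, g' = -0.461 → ψ₁ = 0.134
  ψ₁ = 0.134: g = 0.0593, g' = -0.945 → ψ₁ = 0.197
  ψ₁ = 0.197: g = 0.0057, g' = -0.776 → ψ₁ = 0.204
Converged at ψ₁ = 0.204.
Drum-1 compositions:
  2-propanol: x = 0.112, y = 0.444
  ethylbenzene: x = 0.394, y = 0.300
  n-nonane: x = 0.493, y = 0.257
Drum-2 feed = drum-1 vapor: z₂ = (0.4438, 0.2997, 0.2565).
Drum 2:
Newton iteration, ψ₂⁰ = 0.67:
  ψ₂ = 0.670: g = -0.3638, g' = -0.965 → ψ₂ = 0.293
  ψ₂ = 0.293: g = -0.0711, g' = -0.686 → ψ₂ = 0.189
  ψ₂ = 0.189: g = 0.0002, g' = -0.695 → ψ₂ = 0.190
Converged at ψ₂ = 0.190.
  2-propanol: x = 0.365, y = 0.778
  ethylbenzene: x = 0.337, y = 0.138
  n-nonane: x = 0.297, y = 0.083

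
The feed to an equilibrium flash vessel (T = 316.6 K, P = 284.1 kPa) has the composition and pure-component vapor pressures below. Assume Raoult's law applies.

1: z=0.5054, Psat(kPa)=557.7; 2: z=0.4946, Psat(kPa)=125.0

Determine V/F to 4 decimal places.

V/F = 0.3889

Raoult's law: Kᵢ = Pᵢˢᵃᵗ/P = Pᵢˢᵃᵗ/284.1.
  K_1 = 557.7/284.1 = 1.963041, K_2 = 125.0/284.1 = 0.439986
Material balance + equilibrium reduce to Σ zᵢ(Kᵢ−1)/(1+V/F(Kᵢ−1)) = 0.
Check two-phase: ΣzᵢKᵢ = 1.2097 > 1 and Σzᵢ/Kᵢ = 1.3816 > 1, so g(0) = 0.2097 > 0 and g(1) = -0.3816 < 0.
Iterate (Newton) starting at V/F = 0.5:
  V/F = 0.5000: g = -0.05617, g' = -0.5128 → V/F = 0.3905
  V/F = 0.3905: g = -0.00078, g' = -0.5016 → V/F = 0.3889
Converged at V/F = 0.3889.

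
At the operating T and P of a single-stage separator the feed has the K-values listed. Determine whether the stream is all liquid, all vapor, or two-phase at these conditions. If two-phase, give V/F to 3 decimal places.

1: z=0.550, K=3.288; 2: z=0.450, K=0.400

ΣzᵢKᵢ = 1.988; Σzᵢ/Kᵢ = 1.292.
Both exceed 1, so a two-phase solution exists.
Newton–Raphson from ψ = 0.5:
  ψ = 0.500: g = 0.2012, g' = -0.957 → ψ = 0.710
  ψ = 0.710: g = 0.0089, g' = -0.910 → ψ = 0.720
Converged at ψ = 0.720.

two-phase, V/F = 0.720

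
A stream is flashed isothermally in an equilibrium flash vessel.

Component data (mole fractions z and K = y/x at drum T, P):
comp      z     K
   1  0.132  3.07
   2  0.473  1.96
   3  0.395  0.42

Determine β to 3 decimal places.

Material balance + equilibrium reduce to Σ zᵢ(Kᵢ−1)/(1+β(Kᵢ−1)) = 0.
Check two-phase: ΣzᵢKᵢ = 1.498 > 1 and Σzᵢ/Kᵢ = 1.225 > 1, so g(0) = 0.498 > 0 and g(1) = -0.225 < 0.
Newton–Raphson from β = 0.5:
  β = 0.500: g = 0.1184, g' = -0.599 → β = 0.698
  β = 0.698: g = -0.0010, g' = -0.626 → β = 0.696
Converged at β = 0.696.

β = 0.696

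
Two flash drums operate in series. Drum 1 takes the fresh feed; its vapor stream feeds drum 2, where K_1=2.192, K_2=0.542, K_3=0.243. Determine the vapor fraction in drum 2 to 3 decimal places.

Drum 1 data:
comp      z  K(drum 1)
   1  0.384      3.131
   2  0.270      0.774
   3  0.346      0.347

Drum 1:
Rachford–Rice: g(ψ₁) = Σ zᵢ(Kᵢ−1)/(1+ψ₁(Kᵢ−1)) = 0.
Feasibility: ΣzᵢKᵢ = 1.531, Σzᵢ/Kᵢ = 1.469 — both > 1, two phases present.
Newton–Raphson from ψ₁ = 0.5:
  ψ₁ = 0.500: g = -0.0081, g' = -0.752 → ψ₁ = 0.489
Converged at ψ₁ = 0.489.
Drum-1 compositions:
  1: x = 0.188, y = 0.589
  2: x = 0.304, y = 0.235
  3: x = 0.508, y = 0.176
Drum-2 feed = drum-1 vapor: z₂ = (0.5886, 0.2350, 0.1764).
Drum 2:
Material balance + equilibrium reduce to Σ zᵢ(Kᵢ−1)/(1+ψ₂(Kᵢ−1)) = 0.
Check two-phase: ΣzᵢKᵢ = 1.460 > 1 and Σzᵢ/Kᵢ = 1.428 > 1, so g(0) = 0.460 > 0 and g(1) = -0.428 < 0.
Iterate (Newton) starting at ψ₂ = 0.49:
  ψ₂ = 0.490: g = 0.0919, g' = -0.671 → ψ₂ = 0.627
  ψ₂ = 0.627: g = -0.0036, g' = -0.737 → ψ₂ = 0.622
Converged at ψ₂ = 0.622.
  1: x = 0.338, y = 0.741
  2: x = 0.329, y = 0.178
  3: x = 0.333, y = 0.081

V/F (drum 2) = 0.622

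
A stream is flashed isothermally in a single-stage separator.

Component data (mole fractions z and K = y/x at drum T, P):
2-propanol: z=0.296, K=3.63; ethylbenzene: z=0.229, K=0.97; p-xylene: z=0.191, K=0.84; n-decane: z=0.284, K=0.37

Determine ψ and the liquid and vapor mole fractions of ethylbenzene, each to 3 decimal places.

ψ = 0.556, x_ethylbenzene = 0.233, y_ethylbenzene = 0.226

Material balance + equilibrium reduce to Σ zᵢ(Kᵢ−1)/(1+ψ(Kᵢ−1)) = 0.
g(0) = ΣzᵢKᵢ − 1 = 0.562 and g(1) = 1 − Σzᵢ/Kᵢ = -0.313, so a root lies in (0, 1).
Newton iteration, ψ⁰ = 0.69:
  ψ = 0.690: g = -0.0813, g' = -0.618 → ψ = 0.558
  ψ = 0.558: g = -0.0012, g' = -0.610 → ψ = 0.556
Converged at ψ = 0.556.
Compositions from xᵢ = zᵢ/(1+ψ(Kᵢ−1)), yᵢ = Kᵢxᵢ:
  2-propanol: x = 0.120, y = 0.436
  ethylbenzene: x = 0.233, y = 0.226
  p-xylene: x = 0.210, y = 0.176
  n-decane: x = 0.437, y = 0.162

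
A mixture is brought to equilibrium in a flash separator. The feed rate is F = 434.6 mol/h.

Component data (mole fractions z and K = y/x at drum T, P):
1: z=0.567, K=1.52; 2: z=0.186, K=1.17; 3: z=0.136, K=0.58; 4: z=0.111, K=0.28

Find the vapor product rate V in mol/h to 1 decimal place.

Iterate (Newton) starting at ψ = 0.5:
  ψ = 0.500: g = 0.0660, g' = -0.280 → ψ = 0.736
  ψ = 0.736: g = -0.0112, g' = -0.395 → ψ = 0.707
  ψ = 0.707: g = -0.0003, g' = -0.374 → ψ = 0.706
Converged at ψ = 0.706.
Then V = ψ·F = 0.7064·434.6 = 307.0 mol/h and L = F − V = 127.6 mol/h.

V = 307.0 mol/h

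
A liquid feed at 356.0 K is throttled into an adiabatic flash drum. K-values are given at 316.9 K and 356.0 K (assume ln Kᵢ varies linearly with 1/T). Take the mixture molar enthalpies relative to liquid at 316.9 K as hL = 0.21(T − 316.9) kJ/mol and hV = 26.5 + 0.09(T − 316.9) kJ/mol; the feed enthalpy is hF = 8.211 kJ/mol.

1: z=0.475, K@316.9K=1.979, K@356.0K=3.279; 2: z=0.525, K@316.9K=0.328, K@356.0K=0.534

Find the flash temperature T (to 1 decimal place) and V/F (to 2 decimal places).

T = 322.3 K, V/F = 0.27

Adiabatic flash: solve Rachford–Rice at each trial T, then check hF = ψ·hV(T) + (1−ψ)·hL(T).
  T = 316.9 K: K = (1.979, 0.328), RR gives ψ = 0.171, H_out = 4.520 kJ/mol
  T = 356.0 K: K = (3.279, 0.534), RR gives ψ = 0.789, H_out = 25.416 kJ/mol
  T = 336.4 K: K = (2.583, 0.424), RR gives ψ = 0.493, H_out = 16.015 kJ/mol
  T = 326.6 K: K = (2.269, 0.374), RR gives ψ = 0.345, H_out = 10.782 kJ/mol
  T = 321.8 K: K = (2.123, 0.351), RR gives ψ = 0.264, H_out = 7.873 kJ/mol
  T = 324.2 K: K = (2.195, 0.362), RR gives ψ = 0.306, H_out = 9.366 kJ/mol
Linear interpolation between T = 321.8 (H_out = 7.873) and T = 324.2 (H_out = 9.366) on hF = 8.211 gives T ≈ 322.3 K, at which ψ = 0.27.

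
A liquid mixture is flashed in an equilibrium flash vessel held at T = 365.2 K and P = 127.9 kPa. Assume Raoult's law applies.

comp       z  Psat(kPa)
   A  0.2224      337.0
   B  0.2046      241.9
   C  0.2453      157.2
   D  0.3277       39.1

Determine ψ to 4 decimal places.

Raoult's law: Kᵢ = Pᵢˢᵃᵗ/P = Pᵢˢᵃᵗ/127.9.
  K_A = 337.0/127.9 = 2.634871, K_B = 241.9/127.9 = 1.891321, K_C = 157.2/127.9 = 1.229085, K_D = 39.1/127.9 = 0.305708
Material balance + equilibrium reduce to Σ zᵢ(Kᵢ−1)/(1+ψ(Kᵢ−1)) = 0.
Check two-phase: ΣzᵢKᵢ = 1.3746 > 1 and Σzᵢ/Kᵢ = 1.4641 > 1, so g(0) = 0.3746 > 0 and g(1) = -0.4641 < 0.
Newton–Raphson from ψ = 0.38:
  ψ = 0.3800: g = 0.10313, g' = -0.6192 → ψ = 0.5465
  ψ = 0.5465: g = -0.00206, g' = -0.6597 → ψ = 0.5434
Converged at ψ = 0.5434.

ψ = 0.5434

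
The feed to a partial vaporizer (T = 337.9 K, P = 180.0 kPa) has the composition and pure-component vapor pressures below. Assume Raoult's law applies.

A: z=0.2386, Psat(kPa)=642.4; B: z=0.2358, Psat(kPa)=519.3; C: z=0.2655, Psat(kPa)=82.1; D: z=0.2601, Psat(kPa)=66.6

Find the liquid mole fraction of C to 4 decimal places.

Raoult's law: Kᵢ = Pᵢˢᵃᵗ/P = Pᵢˢᵃᵗ/180.0.
  K_A = 642.4/180.0 = 3.568889, K_B = 519.3/180.0 = 2.885000, K_C = 82.1/180.0 = 0.456111, K_D = 66.6/180.0 = 0.370000
Iterate (Newton) starting at ψ = 0.5:
  ψ = 0.5000: g = 0.05957, g' = -0.8919 → ψ = 0.5668
  ψ = 0.5668: g = 0.00083, g' = -0.8708 → ψ = 0.5677
Converged at ψ = 0.5677.
Compositions from xᵢ = zᵢ/(1+ψ(Kᵢ−1)), yᵢ = Kᵢxᵢ:
  A: x = 0.0971, y = 0.3464
  B: x = 0.1139, y = 0.3286
  C: x = 0.3841, y = 0.1752
  D: x = 0.4049, y = 0.1498

x_C = 0.3841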